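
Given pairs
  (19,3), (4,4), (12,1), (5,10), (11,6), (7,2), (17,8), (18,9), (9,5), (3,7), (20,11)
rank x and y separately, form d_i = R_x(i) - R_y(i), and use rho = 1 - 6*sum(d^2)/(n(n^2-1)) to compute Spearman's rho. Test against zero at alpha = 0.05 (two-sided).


Step 1: Rank x and y separately (midranks; no ties here).
rank(x): 19->10, 4->2, 12->7, 5->3, 11->6, 7->4, 17->8, 18->9, 9->5, 3->1, 20->11
rank(y): 3->3, 4->4, 1->1, 10->10, 6->6, 2->2, 8->8, 9->9, 5->5, 7->7, 11->11
Step 2: d_i = R_x(i) - R_y(i); compute d_i^2.
  (10-3)^2=49, (2-4)^2=4, (7-1)^2=36, (3-10)^2=49, (6-6)^2=0, (4-2)^2=4, (8-8)^2=0, (9-9)^2=0, (5-5)^2=0, (1-7)^2=36, (11-11)^2=0
sum(d^2) = 178.
Step 3: rho = 1 - 6*178 / (11*(11^2 - 1)) = 1 - 1068/1320 = 0.190909.
Step 4: Under H0, t = rho * sqrt((n-2)/(1-rho^2)) = 0.5835 ~ t(9).
Step 5: Two-sided p-value from the t-distribution with 9 df = 0.573913.
Step 6: alpha = 0.05. fail to reject H0.

rho = 0.1909, p = 0.573913, fail to reject H0 at alpha = 0.05.


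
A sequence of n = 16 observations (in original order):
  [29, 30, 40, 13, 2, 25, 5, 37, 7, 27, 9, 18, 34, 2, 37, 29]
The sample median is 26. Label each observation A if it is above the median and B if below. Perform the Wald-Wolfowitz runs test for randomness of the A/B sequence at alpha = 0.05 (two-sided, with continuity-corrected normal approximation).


Step 1: Compute median = 26; label A = above, B = below.
Labels in order: AAABBBBABABBABAA  (n_A = 8, n_B = 8)
Step 2: Count runs R = 9.
Step 3: Under H0 (random ordering), E[R] = 2*n_A*n_B/(n_A+n_B) + 1 = 2*8*8/16 + 1 = 9.0000.
        Var[R] = 2*n_A*n_B*(2*n_A*n_B - n_A - n_B) / ((n_A+n_B)^2 * (n_A+n_B-1)) = 14336/3840 = 3.7333.
        SD[R] = 1.9322.
Step 4: R = E[R], so z = 0 with no continuity correction.
Step 5: Two-sided p-value via normal approximation = 2*(1 - Phi(|z|)) = 1.000000.
Step 6: alpha = 0.05. fail to reject H0.

R = 9, z = 0.0000, p = 1.000000, fail to reject H0.


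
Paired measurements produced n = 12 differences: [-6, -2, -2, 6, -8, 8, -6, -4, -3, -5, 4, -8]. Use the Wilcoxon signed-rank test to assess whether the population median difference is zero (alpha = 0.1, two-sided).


Step 1: Drop any zero differences (none here) and take |d_i|.
|d| = [6, 2, 2, 6, 8, 8, 6, 4, 3, 5, 4, 8]
Step 2: Midrank |d_i| (ties get averaged ranks).
ranks: |6|->8, |2|->1.5, |2|->1.5, |6|->8, |8|->11, |8|->11, |6|->8, |4|->4.5, |3|->3, |5|->6, |4|->4.5, |8|->11
Step 3: Attach original signs; sum ranks with positive sign and with negative sign.
W+ = 8 + 11 + 4.5 = 23.5
W- = 8 + 1.5 + 1.5 + 11 + 8 + 4.5 + 3 + 6 + 11 = 54.5
(Check: W+ + W- = 78 should equal n(n+1)/2 = 78.)
Step 4: Test statistic W = min(W+, W-) = 23.5.
Step 5: Ties in |d|, so use the tie-corrected normal approximation.
        E[W] = n(n+1)/4 = 12*13/4 = 39.
        Tie groups: |d|=2 (t=2), |d|=4 (t=2), |d|=6 (t=3), |d|=8 (t=3); sum(t^3 - t) = 60.
        Var[W] = n(n+1)(2n+1)/24 - sum(t^3-t)/48 = 3900/24 - 60/48 = 161.25.
        z = (W - E[W]) / sqrt(Var[W]) = (23.5 - 39) / 12.6984 = -1.2206.
        Two-sided p = 2*Phi(z) = 0.222228.
Step 6: alpha = 0.1. fail to reject H0.

W+ = 23.5, W- = 54.5, W = min = 23.5, p = 0.222228, fail to reject H0.


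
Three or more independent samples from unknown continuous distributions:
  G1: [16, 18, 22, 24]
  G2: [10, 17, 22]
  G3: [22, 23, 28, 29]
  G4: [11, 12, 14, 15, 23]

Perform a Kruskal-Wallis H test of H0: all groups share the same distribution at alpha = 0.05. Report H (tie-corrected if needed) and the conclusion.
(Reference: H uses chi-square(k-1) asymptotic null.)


Step 1: Combine all N = 16 observations and assign midranks.
sorted (value, group, rank): (10,G2,1), (11,G4,2), (12,G4,3), (14,G4,4), (15,G4,5), (16,G1,6), (17,G2,7), (18,G1,8), (22,G1,10), (22,G2,10), (22,G3,10), (23,G3,12.5), (23,G4,12.5), (24,G1,14), (28,G3,15), (29,G3,16)
Step 2: Sum ranks within each group.
R_1 = 38 (n_1 = 4)
R_2 = 18 (n_2 = 3)
R_3 = 53.5 (n_3 = 4)
R_4 = 26.5 (n_4 = 5)
Step 3: H = 12/(N(N+1)) * sum(R_i^2/n_i) - 3(N+1)
     = 12/(16*17) * (38^2/4 + 18^2/3 + 53.5^2/4 + 26.5^2/5) - 3*17
     = 0.044118 * 1325.01 - 51
     = 7.456434.
Step 4: Ties present; correction factor C = 1 - 30/(16^3 - 16) = 0.992647. Corrected H = 7.456434 / 0.992647 = 7.511667.
Step 5: Under H0, H ~ chi^2(3); p-value = 0.057259.
Step 6: alpha = 0.05. fail to reject H0.

H = 7.5117, df = 3, p = 0.057259, fail to reject H0.


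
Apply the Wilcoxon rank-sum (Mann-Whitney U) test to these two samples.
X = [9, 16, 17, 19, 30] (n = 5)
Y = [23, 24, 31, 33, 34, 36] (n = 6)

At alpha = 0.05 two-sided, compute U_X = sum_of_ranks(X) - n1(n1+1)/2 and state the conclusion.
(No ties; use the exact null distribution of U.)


Step 1: Combine and sort all 11 observations; assign midranks.
sorted (value, group): (9,X), (16,X), (17,X), (19,X), (23,Y), (24,Y), (30,X), (31,Y), (33,Y), (34,Y), (36,Y)
ranks: 9->1, 16->2, 17->3, 19->4, 23->5, 24->6, 30->7, 31->8, 33->9, 34->10, 36->11
Step 2: Rank sum for X: R1 = 1 + 2 + 3 + 4 + 7 = 17.
Step 3: U_X = R1 - n1(n1+1)/2 = 17 - 5*6/2 = 17 - 15 = 2.
       U_Y = n1*n2 - U_X = 30 - 2 = 28.
Step 4: No ties, so the exact null distribution of U (based on enumerating the C(11,5) = 462 equally likely rank assignments) gives the two-sided p-value.
Step 5: p-value = 0.017316; compare to alpha = 0.05. reject H0.

U_X = 2, p = 0.017316, reject H0 at alpha = 0.05.


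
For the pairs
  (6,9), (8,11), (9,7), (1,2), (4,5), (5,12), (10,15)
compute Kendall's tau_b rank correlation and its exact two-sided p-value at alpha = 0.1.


Step 1: Enumerate the 21 unordered pairs (i,j) with i<j and classify each by sign(x_j-x_i) * sign(y_j-y_i).
  (1,2):dx=+2,dy=+2->C; (1,3):dx=+3,dy=-2->D; (1,4):dx=-5,dy=-7->C; (1,5):dx=-2,dy=-4->C
  (1,6):dx=-1,dy=+3->D; (1,7):dx=+4,dy=+6->C; (2,3):dx=+1,dy=-4->D; (2,4):dx=-7,dy=-9->C
  (2,5):dx=-4,dy=-6->C; (2,6):dx=-3,dy=+1->D; (2,7):dx=+2,dy=+4->C; (3,4):dx=-8,dy=-5->C
  (3,5):dx=-5,dy=-2->C; (3,6):dx=-4,dy=+5->D; (3,7):dx=+1,dy=+8->C; (4,5):dx=+3,dy=+3->C
  (4,6):dx=+4,dy=+10->C; (4,7):dx=+9,dy=+13->C; (5,6):dx=+1,dy=+7->C; (5,7):dx=+6,dy=+10->C
  (6,7):dx=+5,dy=+3->C
Step 2: C = 16, D = 5, total pairs = 21.
Step 3: tau = (C - D)/(n(n-1)/2) = (16 - 5)/21 = 0.523810.
Step 4: Exact two-sided p-value (enumerate n! = 5040 permutations of y under H0): p = 0.136111.
Step 5: alpha = 0.1. fail to reject H0.

tau_b = 0.5238 (C=16, D=5), p = 0.136111, fail to reject H0.


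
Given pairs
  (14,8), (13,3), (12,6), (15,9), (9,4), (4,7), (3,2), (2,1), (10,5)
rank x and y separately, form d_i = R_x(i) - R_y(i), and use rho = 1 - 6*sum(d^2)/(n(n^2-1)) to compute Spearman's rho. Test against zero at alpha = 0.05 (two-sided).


Step 1: Rank x and y separately (midranks; no ties here).
rank(x): 14->8, 13->7, 12->6, 15->9, 9->4, 4->3, 3->2, 2->1, 10->5
rank(y): 8->8, 3->3, 6->6, 9->9, 4->4, 7->7, 2->2, 1->1, 5->5
Step 2: d_i = R_x(i) - R_y(i); compute d_i^2.
  (8-8)^2=0, (7-3)^2=16, (6-6)^2=0, (9-9)^2=0, (4-4)^2=0, (3-7)^2=16, (2-2)^2=0, (1-1)^2=0, (5-5)^2=0
sum(d^2) = 32.
Step 3: rho = 1 - 6*32 / (9*(9^2 - 1)) = 1 - 192/720 = 0.733333.
Step 4: Under H0, t = rho * sqrt((n-2)/(1-rho^2)) = 2.8538 ~ t(7).
Step 5: Two-sided p-value from the t-distribution with 7 df = 0.024554.
Step 6: alpha = 0.05. reject H0.

rho = 0.7333, p = 0.024554, reject H0 at alpha = 0.05.


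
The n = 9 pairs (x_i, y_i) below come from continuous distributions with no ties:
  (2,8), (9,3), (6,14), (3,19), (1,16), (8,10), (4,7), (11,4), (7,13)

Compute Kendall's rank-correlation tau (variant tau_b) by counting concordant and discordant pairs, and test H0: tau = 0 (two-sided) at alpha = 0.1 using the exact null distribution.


Step 1: Enumerate the 36 unordered pairs (i,j) with i<j and classify each by sign(x_j-x_i) * sign(y_j-y_i).
  (1,2):dx=+7,dy=-5->D; (1,3):dx=+4,dy=+6->C; (1,4):dx=+1,dy=+11->C; (1,5):dx=-1,dy=+8->D
  (1,6):dx=+6,dy=+2->C; (1,7):dx=+2,dy=-1->D; (1,8):dx=+9,dy=-4->D; (1,9):dx=+5,dy=+5->C
  (2,3):dx=-3,dy=+11->D; (2,4):dx=-6,dy=+16->D; (2,5):dx=-8,dy=+13->D; (2,6):dx=-1,dy=+7->D
  (2,7):dx=-5,dy=+4->D; (2,8):dx=+2,dy=+1->C; (2,9):dx=-2,dy=+10->D; (3,4):dx=-3,dy=+5->D
  (3,5):dx=-5,dy=+2->D; (3,6):dx=+2,dy=-4->D; (3,7):dx=-2,dy=-7->C; (3,8):dx=+5,dy=-10->D
  (3,9):dx=+1,dy=-1->D; (4,5):dx=-2,dy=-3->C; (4,6):dx=+5,dy=-9->D; (4,7):dx=+1,dy=-12->D
  (4,8):dx=+8,dy=-15->D; (4,9):dx=+4,dy=-6->D; (5,6):dx=+7,dy=-6->D; (5,7):dx=+3,dy=-9->D
  (5,8):dx=+10,dy=-12->D; (5,9):dx=+6,dy=-3->D; (6,7):dx=-4,dy=-3->C; (6,8):dx=+3,dy=-6->D
  (6,9):dx=-1,dy=+3->D; (7,8):dx=+7,dy=-3->D; (7,9):dx=+3,dy=+6->C; (8,9):dx=-4,dy=+9->D
Step 2: C = 9, D = 27, total pairs = 36.
Step 3: tau = (C - D)/(n(n-1)/2) = (9 - 27)/36 = -0.500000.
Step 4: Exact two-sided p-value (enumerate n! = 362880 permutations of y under H0): p = 0.075176.
Step 5: alpha = 0.1. reject H0.

tau_b = -0.5000 (C=9, D=27), p = 0.075176, reject H0.


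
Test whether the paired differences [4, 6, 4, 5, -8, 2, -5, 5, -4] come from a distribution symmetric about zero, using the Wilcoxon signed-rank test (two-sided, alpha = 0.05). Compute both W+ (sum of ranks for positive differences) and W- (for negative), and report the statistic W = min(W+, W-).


Step 1: Drop any zero differences (none here) and take |d_i|.
|d| = [4, 6, 4, 5, 8, 2, 5, 5, 4]
Step 2: Midrank |d_i| (ties get averaged ranks).
ranks: |4|->3, |6|->8, |4|->3, |5|->6, |8|->9, |2|->1, |5|->6, |5|->6, |4|->3
Step 3: Attach original signs; sum ranks with positive sign and with negative sign.
W+ = 3 + 8 + 3 + 6 + 1 + 6 = 27
W- = 9 + 6 + 3 = 18
(Check: W+ + W- = 45 should equal n(n+1)/2 = 45.)
Step 4: Test statistic W = min(W+, W-) = 18.
Step 5: Ties in |d|, so use the tie-corrected normal approximation.
        E[W] = n(n+1)/4 = 9*10/4 = 22.5.
        Tie groups: |d|=4 (t=3), |d|=5 (t=3); sum(t^3 - t) = 48.
        Var[W] = n(n+1)(2n+1)/24 - sum(t^3-t)/48 = 1710/24 - 48/48 = 70.25.
        z = (W - E[W]) / sqrt(Var[W]) = (18 - 22.5) / 8.3815 = -0.5369.
        Two-sided p = 2*Phi(z) = 0.591340.
Step 6: alpha = 0.05. fail to reject H0.

W+ = 27, W- = 18, W = min = 18, p = 0.591340, fail to reject H0.


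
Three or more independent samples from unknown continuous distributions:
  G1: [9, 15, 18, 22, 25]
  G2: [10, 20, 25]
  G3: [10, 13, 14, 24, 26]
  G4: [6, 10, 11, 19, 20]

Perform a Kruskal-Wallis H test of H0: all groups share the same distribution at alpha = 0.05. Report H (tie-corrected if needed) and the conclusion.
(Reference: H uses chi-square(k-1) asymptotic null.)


Step 1: Combine all N = 18 observations and assign midranks.
sorted (value, group, rank): (6,G4,1), (9,G1,2), (10,G2,4), (10,G3,4), (10,G4,4), (11,G4,6), (13,G3,7), (14,G3,8), (15,G1,9), (18,G1,10), (19,G4,11), (20,G2,12.5), (20,G4,12.5), (22,G1,14), (24,G3,15), (25,G1,16.5), (25,G2,16.5), (26,G3,18)
Step 2: Sum ranks within each group.
R_1 = 51.5 (n_1 = 5)
R_2 = 33 (n_2 = 3)
R_3 = 52 (n_3 = 5)
R_4 = 34.5 (n_4 = 5)
Step 3: H = 12/(N(N+1)) * sum(R_i^2/n_i) - 3(N+1)
     = 12/(18*19) * (51.5^2/5 + 33^2/3 + 52^2/5 + 34.5^2/5) - 3*19
     = 0.035088 * 1672.3 - 57
     = 1.677193.
Step 4: Ties present; correction factor C = 1 - 36/(18^3 - 18) = 0.993808. Corrected H = 1.677193 / 0.993808 = 1.687643.
Step 5: Under H0, H ~ chi^2(3); p-value = 0.639685.
Step 6: alpha = 0.05. fail to reject H0.

H = 1.6876, df = 3, p = 0.639685, fail to reject H0.


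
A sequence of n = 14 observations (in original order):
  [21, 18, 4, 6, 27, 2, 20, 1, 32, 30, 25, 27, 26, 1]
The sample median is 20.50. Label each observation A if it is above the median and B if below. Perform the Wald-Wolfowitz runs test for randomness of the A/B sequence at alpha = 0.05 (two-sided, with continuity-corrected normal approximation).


Step 1: Compute median = 20.50; label A = above, B = below.
Labels in order: ABBBABBBAAAAAB  (n_A = 7, n_B = 7)
Step 2: Count runs R = 6.
Step 3: Under H0 (random ordering), E[R] = 2*n_A*n_B/(n_A+n_B) + 1 = 2*7*7/14 + 1 = 8.0000.
        Var[R] = 2*n_A*n_B*(2*n_A*n_B - n_A - n_B) / ((n_A+n_B)^2 * (n_A+n_B-1)) = 8232/2548 = 3.2308.
        SD[R] = 1.7974.
Step 4: Continuity-corrected z = (R + 0.5 - E[R]) / SD[R] = (6 + 0.5 - 8.0000) / 1.7974 = -0.8345.
Step 5: Two-sided p-value via normal approximation = 2*(1 - Phi(|z|)) = 0.403986.
Step 6: alpha = 0.05. fail to reject H0.

R = 6, z = -0.8345, p = 0.403986, fail to reject H0.


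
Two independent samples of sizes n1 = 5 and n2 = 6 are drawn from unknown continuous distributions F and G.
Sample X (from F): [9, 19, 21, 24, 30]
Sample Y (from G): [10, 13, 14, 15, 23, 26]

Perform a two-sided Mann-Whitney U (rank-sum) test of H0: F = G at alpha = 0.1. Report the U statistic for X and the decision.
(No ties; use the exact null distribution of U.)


Step 1: Combine and sort all 11 observations; assign midranks.
sorted (value, group): (9,X), (10,Y), (13,Y), (14,Y), (15,Y), (19,X), (21,X), (23,Y), (24,X), (26,Y), (30,X)
ranks: 9->1, 10->2, 13->3, 14->4, 15->5, 19->6, 21->7, 23->8, 24->9, 26->10, 30->11
Step 2: Rank sum for X: R1 = 1 + 6 + 7 + 9 + 11 = 34.
Step 3: U_X = R1 - n1(n1+1)/2 = 34 - 5*6/2 = 34 - 15 = 19.
       U_Y = n1*n2 - U_X = 30 - 19 = 11.
Step 4: No ties, so the exact null distribution of U (based on enumerating the C(11,5) = 462 equally likely rank assignments) gives the two-sided p-value.
Step 5: p-value = 0.536797; compare to alpha = 0.1. fail to reject H0.

U_X = 19, p = 0.536797, fail to reject H0 at alpha = 0.1.


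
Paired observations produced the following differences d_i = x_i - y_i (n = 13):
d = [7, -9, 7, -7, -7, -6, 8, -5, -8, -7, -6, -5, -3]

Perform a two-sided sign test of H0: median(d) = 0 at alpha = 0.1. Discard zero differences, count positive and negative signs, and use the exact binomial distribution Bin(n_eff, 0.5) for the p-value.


Step 1: Discard zero differences. Original n = 13; n_eff = number of nonzero differences = 13.
Nonzero differences (with sign): +7, -9, +7, -7, -7, -6, +8, -5, -8, -7, -6, -5, -3
Step 2: Count signs: positive = 3, negative = 10.
Step 3: Under H0: P(positive) = 0.5, so the number of positives S ~ Bin(13, 0.5).
Step 4: Two-sided exact p-value = sum of Bin(13,0.5) probabilities at or below the observed probability = 0.092285.
Step 5: alpha = 0.1. reject H0.

n_eff = 13, pos = 3, neg = 10, p = 0.092285, reject H0.


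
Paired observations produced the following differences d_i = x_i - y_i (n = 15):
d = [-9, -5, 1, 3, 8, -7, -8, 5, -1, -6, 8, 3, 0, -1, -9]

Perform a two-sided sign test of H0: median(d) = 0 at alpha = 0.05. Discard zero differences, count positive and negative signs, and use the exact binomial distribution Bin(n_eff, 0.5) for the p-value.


Step 1: Discard zero differences. Original n = 15; n_eff = number of nonzero differences = 14.
Nonzero differences (with sign): -9, -5, +1, +3, +8, -7, -8, +5, -1, -6, +8, +3, -1, -9
Step 2: Count signs: positive = 6, negative = 8.
Step 3: Under H0: P(positive) = 0.5, so the number of positives S ~ Bin(14, 0.5).
Step 4: Two-sided exact p-value = sum of Bin(14,0.5) probabilities at or below the observed probability = 0.790527.
Step 5: alpha = 0.05. fail to reject H0.

n_eff = 14, pos = 6, neg = 8, p = 0.790527, fail to reject H0.


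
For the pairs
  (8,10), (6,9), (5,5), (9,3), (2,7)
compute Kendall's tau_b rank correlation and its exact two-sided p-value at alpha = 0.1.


Step 1: Enumerate the 10 unordered pairs (i,j) with i<j and classify each by sign(x_j-x_i) * sign(y_j-y_i).
  (1,2):dx=-2,dy=-1->C; (1,3):dx=-3,dy=-5->C; (1,4):dx=+1,dy=-7->D; (1,5):dx=-6,dy=-3->C
  (2,3):dx=-1,dy=-4->C; (2,4):dx=+3,dy=-6->D; (2,5):dx=-4,dy=-2->C; (3,4):dx=+4,dy=-2->D
  (3,5):dx=-3,dy=+2->D; (4,5):dx=-7,dy=+4->D
Step 2: C = 5, D = 5, total pairs = 10.
Step 3: tau = (C - D)/(n(n-1)/2) = (5 - 5)/10 = 0.000000.
Step 4: Exact two-sided p-value (enumerate n! = 120 permutations of y under H0): p = 1.000000.
Step 5: alpha = 0.1. fail to reject H0.

tau_b = 0.0000 (C=5, D=5), p = 1.000000, fail to reject H0.


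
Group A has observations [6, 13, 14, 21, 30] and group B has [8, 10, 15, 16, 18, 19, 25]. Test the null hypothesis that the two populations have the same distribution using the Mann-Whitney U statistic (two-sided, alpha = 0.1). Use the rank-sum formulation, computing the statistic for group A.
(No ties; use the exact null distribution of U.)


Step 1: Combine and sort all 12 observations; assign midranks.
sorted (value, group): (6,X), (8,Y), (10,Y), (13,X), (14,X), (15,Y), (16,Y), (18,Y), (19,Y), (21,X), (25,Y), (30,X)
ranks: 6->1, 8->2, 10->3, 13->4, 14->5, 15->6, 16->7, 18->8, 19->9, 21->10, 25->11, 30->12
Step 2: Rank sum for X: R1 = 1 + 4 + 5 + 10 + 12 = 32.
Step 3: U_X = R1 - n1(n1+1)/2 = 32 - 5*6/2 = 32 - 15 = 17.
       U_Y = n1*n2 - U_X = 35 - 17 = 18.
Step 4: No ties, so the exact null distribution of U (based on enumerating the C(12,5) = 792 equally likely rank assignments) gives the two-sided p-value.
Step 5: p-value = 1.000000; compare to alpha = 0.1. fail to reject H0.

U_X = 17, p = 1.000000, fail to reject H0 at alpha = 0.1.


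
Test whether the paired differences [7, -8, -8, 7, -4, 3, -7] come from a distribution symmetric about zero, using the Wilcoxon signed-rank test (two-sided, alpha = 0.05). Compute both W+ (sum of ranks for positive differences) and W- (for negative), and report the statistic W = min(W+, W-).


Step 1: Drop any zero differences (none here) and take |d_i|.
|d| = [7, 8, 8, 7, 4, 3, 7]
Step 2: Midrank |d_i| (ties get averaged ranks).
ranks: |7|->4, |8|->6.5, |8|->6.5, |7|->4, |4|->2, |3|->1, |7|->4
Step 3: Attach original signs; sum ranks with positive sign and with negative sign.
W+ = 4 + 4 + 1 = 9
W- = 6.5 + 6.5 + 2 + 4 = 19
(Check: W+ + W- = 28 should equal n(n+1)/2 = 28.)
Step 4: Test statistic W = min(W+, W-) = 9.
Step 5: Ties in |d|, so use the tie-corrected normal approximation.
        E[W] = n(n+1)/4 = 7*8/4 = 14.
        Tie groups: |d|=7 (t=3), |d|=8 (t=2); sum(t^3 - t) = 30.
        Var[W] = n(n+1)(2n+1)/24 - sum(t^3-t)/48 = 840/24 - 30/48 = 34.375.
        z = (W - E[W]) / sqrt(Var[W]) = (9 - 14) / 5.8630 = -0.8528.
        Two-sided p = 2*Phi(z) = 0.393769.
Step 6: alpha = 0.05. fail to reject H0.

W+ = 9, W- = 19, W = min = 9, p = 0.393769, fail to reject H0.


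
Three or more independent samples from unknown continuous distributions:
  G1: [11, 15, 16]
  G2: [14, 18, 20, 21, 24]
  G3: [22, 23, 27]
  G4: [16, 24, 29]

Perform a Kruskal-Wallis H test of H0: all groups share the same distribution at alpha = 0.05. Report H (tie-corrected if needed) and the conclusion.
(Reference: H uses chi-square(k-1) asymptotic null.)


Step 1: Combine all N = 14 observations and assign midranks.
sorted (value, group, rank): (11,G1,1), (14,G2,2), (15,G1,3), (16,G1,4.5), (16,G4,4.5), (18,G2,6), (20,G2,7), (21,G2,8), (22,G3,9), (23,G3,10), (24,G2,11.5), (24,G4,11.5), (27,G3,13), (29,G4,14)
Step 2: Sum ranks within each group.
R_1 = 8.5 (n_1 = 3)
R_2 = 34.5 (n_2 = 5)
R_3 = 32 (n_3 = 3)
R_4 = 30 (n_4 = 3)
Step 3: H = 12/(N(N+1)) * sum(R_i^2/n_i) - 3(N+1)
     = 12/(14*15) * (8.5^2/3 + 34.5^2/5 + 32^2/3 + 30^2/3) - 3*15
     = 0.057143 * 903.467 - 45
     = 6.626667.
Step 4: Ties present; correction factor C = 1 - 12/(14^3 - 14) = 0.995604. Corrected H = 6.626667 / 0.995604 = 6.655923.
Step 5: Under H0, H ~ chi^2(3); p-value = 0.083712.
Step 6: alpha = 0.05. fail to reject H0.

H = 6.6559, df = 3, p = 0.083712, fail to reject H0.


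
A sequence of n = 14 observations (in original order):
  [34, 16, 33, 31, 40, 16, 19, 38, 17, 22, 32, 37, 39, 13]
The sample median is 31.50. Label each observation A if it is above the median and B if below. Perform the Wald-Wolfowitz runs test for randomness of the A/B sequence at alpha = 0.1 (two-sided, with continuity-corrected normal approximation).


Step 1: Compute median = 31.50; label A = above, B = below.
Labels in order: ABABABBABBAAAB  (n_A = 7, n_B = 7)
Step 2: Count runs R = 10.
Step 3: Under H0 (random ordering), E[R] = 2*n_A*n_B/(n_A+n_B) + 1 = 2*7*7/14 + 1 = 8.0000.
        Var[R] = 2*n_A*n_B*(2*n_A*n_B - n_A - n_B) / ((n_A+n_B)^2 * (n_A+n_B-1)) = 8232/2548 = 3.2308.
        SD[R] = 1.7974.
Step 4: Continuity-corrected z = (R - 0.5 - E[R]) / SD[R] = (10 - 0.5 - 8.0000) / 1.7974 = 0.8345.
Step 5: Two-sided p-value via normal approximation = 2*(1 - Phi(|z|)) = 0.403986.
Step 6: alpha = 0.1. fail to reject H0.

R = 10, z = 0.8345, p = 0.403986, fail to reject H0.


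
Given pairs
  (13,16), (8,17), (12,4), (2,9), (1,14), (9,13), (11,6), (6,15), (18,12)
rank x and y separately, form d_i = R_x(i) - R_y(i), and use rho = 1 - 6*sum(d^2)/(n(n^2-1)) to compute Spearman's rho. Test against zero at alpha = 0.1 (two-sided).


Step 1: Rank x and y separately (midranks; no ties here).
rank(x): 13->8, 8->4, 12->7, 2->2, 1->1, 9->5, 11->6, 6->3, 18->9
rank(y): 16->8, 17->9, 4->1, 9->3, 14->6, 13->5, 6->2, 15->7, 12->4
Step 2: d_i = R_x(i) - R_y(i); compute d_i^2.
  (8-8)^2=0, (4-9)^2=25, (7-1)^2=36, (2-3)^2=1, (1-6)^2=25, (5-5)^2=0, (6-2)^2=16, (3-7)^2=16, (9-4)^2=25
sum(d^2) = 144.
Step 3: rho = 1 - 6*144 / (9*(9^2 - 1)) = 1 - 864/720 = -0.200000.
Step 4: Under H0, t = rho * sqrt((n-2)/(1-rho^2)) = -0.5401 ~ t(7).
Step 5: Two-sided p-value from the t-distribution with 7 df = 0.605901.
Step 6: alpha = 0.1. fail to reject H0.

rho = -0.2000, p = 0.605901, fail to reject H0 at alpha = 0.1.


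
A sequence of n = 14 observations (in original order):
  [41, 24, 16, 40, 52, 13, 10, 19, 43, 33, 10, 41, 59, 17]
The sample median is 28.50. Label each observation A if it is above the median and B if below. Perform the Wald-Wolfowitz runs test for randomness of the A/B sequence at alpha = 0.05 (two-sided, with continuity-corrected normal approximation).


Step 1: Compute median = 28.50; label A = above, B = below.
Labels in order: ABBAABBBAABAAB  (n_A = 7, n_B = 7)
Step 2: Count runs R = 8.
Step 3: Under H0 (random ordering), E[R] = 2*n_A*n_B/(n_A+n_B) + 1 = 2*7*7/14 + 1 = 8.0000.
        Var[R] = 2*n_A*n_B*(2*n_A*n_B - n_A - n_B) / ((n_A+n_B)^2 * (n_A+n_B-1)) = 8232/2548 = 3.2308.
        SD[R] = 1.7974.
Step 4: R = E[R], so z = 0 with no continuity correction.
Step 5: Two-sided p-value via normal approximation = 2*(1 - Phi(|z|)) = 1.000000.
Step 6: alpha = 0.05. fail to reject H0.

R = 8, z = 0.0000, p = 1.000000, fail to reject H0.


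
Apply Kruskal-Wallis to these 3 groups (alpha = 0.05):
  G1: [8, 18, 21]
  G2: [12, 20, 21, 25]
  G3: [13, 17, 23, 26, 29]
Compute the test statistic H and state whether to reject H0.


Step 1: Combine all N = 12 observations and assign midranks.
sorted (value, group, rank): (8,G1,1), (12,G2,2), (13,G3,3), (17,G3,4), (18,G1,5), (20,G2,6), (21,G1,7.5), (21,G2,7.5), (23,G3,9), (25,G2,10), (26,G3,11), (29,G3,12)
Step 2: Sum ranks within each group.
R_1 = 13.5 (n_1 = 3)
R_2 = 25.5 (n_2 = 4)
R_3 = 39 (n_3 = 5)
Step 3: H = 12/(N(N+1)) * sum(R_i^2/n_i) - 3(N+1)
     = 12/(12*13) * (13.5^2/3 + 25.5^2/4 + 39^2/5) - 3*13
     = 0.076923 * 527.513 - 39
     = 1.577885.
Step 4: Ties present; correction factor C = 1 - 6/(12^3 - 12) = 0.996503. Corrected H = 1.577885 / 0.996503 = 1.583421.
Step 5: Under H0, H ~ chi^2(2); p-value = 0.453069.
Step 6: alpha = 0.05. fail to reject H0.

H = 1.5834, df = 2, p = 0.453069, fail to reject H0.


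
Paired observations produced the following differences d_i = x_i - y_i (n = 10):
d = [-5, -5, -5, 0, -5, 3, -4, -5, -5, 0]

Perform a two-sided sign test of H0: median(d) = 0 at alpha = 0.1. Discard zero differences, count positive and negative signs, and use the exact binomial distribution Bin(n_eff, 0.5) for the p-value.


Step 1: Discard zero differences. Original n = 10; n_eff = number of nonzero differences = 8.
Nonzero differences (with sign): -5, -5, -5, -5, +3, -4, -5, -5
Step 2: Count signs: positive = 1, negative = 7.
Step 3: Under H0: P(positive) = 0.5, so the number of positives S ~ Bin(8, 0.5).
Step 4: Two-sided exact p-value = sum of Bin(8,0.5) probabilities at or below the observed probability = 0.070312.
Step 5: alpha = 0.1. reject H0.

n_eff = 8, pos = 1, neg = 7, p = 0.070312, reject H0.


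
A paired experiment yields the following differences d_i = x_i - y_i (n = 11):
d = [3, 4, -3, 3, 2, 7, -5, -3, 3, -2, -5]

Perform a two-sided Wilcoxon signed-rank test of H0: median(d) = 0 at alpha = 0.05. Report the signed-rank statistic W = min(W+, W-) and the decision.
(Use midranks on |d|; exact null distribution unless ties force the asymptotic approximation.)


Step 1: Drop any zero differences (none here) and take |d_i|.
|d| = [3, 4, 3, 3, 2, 7, 5, 3, 3, 2, 5]
Step 2: Midrank |d_i| (ties get averaged ranks).
ranks: |3|->5, |4|->8, |3|->5, |3|->5, |2|->1.5, |7|->11, |5|->9.5, |3|->5, |3|->5, |2|->1.5, |5|->9.5
Step 3: Attach original signs; sum ranks with positive sign and with negative sign.
W+ = 5 + 8 + 5 + 1.5 + 11 + 5 = 35.5
W- = 5 + 9.5 + 5 + 1.5 + 9.5 = 30.5
(Check: W+ + W- = 66 should equal n(n+1)/2 = 66.)
Step 4: Test statistic W = min(W+, W-) = 30.5.
Step 5: Ties in |d|, so use the tie-corrected normal approximation.
        E[W] = n(n+1)/4 = 11*12/4 = 33.
        Tie groups: |d|=2 (t=2), |d|=3 (t=5), |d|=5 (t=2); sum(t^3 - t) = 132.
        Var[W] = n(n+1)(2n+1)/24 - sum(t^3-t)/48 = 3036/24 - 132/48 = 123.75.
        z = (W - E[W]) / sqrt(Var[W]) = (30.5 - 33) / 11.1243 = -0.2247.
        Two-sided p = 2*Phi(z) = 0.822187.
Step 6: alpha = 0.05. fail to reject H0.

W+ = 35.5, W- = 30.5, W = min = 30.5, p = 0.822187, fail to reject H0.


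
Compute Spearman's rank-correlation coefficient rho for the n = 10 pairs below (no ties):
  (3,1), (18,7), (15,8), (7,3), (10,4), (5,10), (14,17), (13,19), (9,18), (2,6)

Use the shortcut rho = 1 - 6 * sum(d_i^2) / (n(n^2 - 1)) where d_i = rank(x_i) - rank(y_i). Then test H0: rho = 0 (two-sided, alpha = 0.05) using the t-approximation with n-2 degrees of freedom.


Step 1: Rank x and y separately (midranks; no ties here).
rank(x): 3->2, 18->10, 15->9, 7->4, 10->6, 5->3, 14->8, 13->7, 9->5, 2->1
rank(y): 1->1, 7->5, 8->6, 3->2, 4->3, 10->7, 17->8, 19->10, 18->9, 6->4
Step 2: d_i = R_x(i) - R_y(i); compute d_i^2.
  (2-1)^2=1, (10-5)^2=25, (9-6)^2=9, (4-2)^2=4, (6-3)^2=9, (3-7)^2=16, (8-8)^2=0, (7-10)^2=9, (5-9)^2=16, (1-4)^2=9
sum(d^2) = 98.
Step 3: rho = 1 - 6*98 / (10*(10^2 - 1)) = 1 - 588/990 = 0.406061.
Step 4: Under H0, t = rho * sqrt((n-2)/(1-rho^2)) = 1.2568 ~ t(8).
Step 5: Two-sided p-value from the t-distribution with 8 df = 0.244282.
Step 6: alpha = 0.05. fail to reject H0.

rho = 0.4061, p = 0.244282, fail to reject H0 at alpha = 0.05.


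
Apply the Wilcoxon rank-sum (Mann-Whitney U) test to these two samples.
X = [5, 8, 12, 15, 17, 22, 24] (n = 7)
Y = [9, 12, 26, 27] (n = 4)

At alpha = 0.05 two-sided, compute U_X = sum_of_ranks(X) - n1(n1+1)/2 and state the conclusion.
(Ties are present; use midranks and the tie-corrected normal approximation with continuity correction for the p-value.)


Step 1: Combine and sort all 11 observations; assign midranks.
sorted (value, group): (5,X), (8,X), (9,Y), (12,X), (12,Y), (15,X), (17,X), (22,X), (24,X), (26,Y), (27,Y)
ranks: 5->1, 8->2, 9->3, 12->4.5, 12->4.5, 15->6, 17->7, 22->8, 24->9, 26->10, 27->11
Step 2: Rank sum for X: R1 = 1 + 2 + 4.5 + 6 + 7 + 8 + 9 = 37.5.
Step 3: U_X = R1 - n1(n1+1)/2 = 37.5 - 7*8/2 = 37.5 - 28 = 9.5.
       U_Y = n1*n2 - U_X = 28 - 9.5 = 18.5.
Step 4: Ties are present, so use the tie-corrected normal approximation (with continuity correction) for the p-value.
Step 5: p-value = 0.448659; compare to alpha = 0.05. fail to reject H0.

U_X = 9.5, p = 0.448659, fail to reject H0 at alpha = 0.05.


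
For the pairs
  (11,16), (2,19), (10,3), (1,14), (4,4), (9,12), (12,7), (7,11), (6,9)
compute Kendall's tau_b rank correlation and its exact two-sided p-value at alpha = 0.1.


Step 1: Enumerate the 36 unordered pairs (i,j) with i<j and classify each by sign(x_j-x_i) * sign(y_j-y_i).
  (1,2):dx=-9,dy=+3->D; (1,3):dx=-1,dy=-13->C; (1,4):dx=-10,dy=-2->C; (1,5):dx=-7,dy=-12->C
  (1,6):dx=-2,dy=-4->C; (1,7):dx=+1,dy=-9->D; (1,8):dx=-4,dy=-5->C; (1,9):dx=-5,dy=-7->C
  (2,3):dx=+8,dy=-16->D; (2,4):dx=-1,dy=-5->C; (2,5):dx=+2,dy=-15->D; (2,6):dx=+7,dy=-7->D
  (2,7):dx=+10,dy=-12->D; (2,8):dx=+5,dy=-8->D; (2,9):dx=+4,dy=-10->D; (3,4):dx=-9,dy=+11->D
  (3,5):dx=-6,dy=+1->D; (3,6):dx=-1,dy=+9->D; (3,7):dx=+2,dy=+4->C; (3,8):dx=-3,dy=+8->D
  (3,9):dx=-4,dy=+6->D; (4,5):dx=+3,dy=-10->D; (4,6):dx=+8,dy=-2->D; (4,7):dx=+11,dy=-7->D
  (4,8):dx=+6,dy=-3->D; (4,9):dx=+5,dy=-5->D; (5,6):dx=+5,dy=+8->C; (5,7):dx=+8,dy=+3->C
  (5,8):dx=+3,dy=+7->C; (5,9):dx=+2,dy=+5->C; (6,7):dx=+3,dy=-5->D; (6,8):dx=-2,dy=-1->C
  (6,9):dx=-3,dy=-3->C; (7,8):dx=-5,dy=+4->D; (7,9):dx=-6,dy=+2->D; (8,9):dx=-1,dy=-2->C
Step 2: C = 15, D = 21, total pairs = 36.
Step 3: tau = (C - D)/(n(n-1)/2) = (15 - 21)/36 = -0.166667.
Step 4: Exact two-sided p-value (enumerate n! = 362880 permutations of y under H0): p = 0.612202.
Step 5: alpha = 0.1. fail to reject H0.

tau_b = -0.1667 (C=15, D=21), p = 0.612202, fail to reject H0.


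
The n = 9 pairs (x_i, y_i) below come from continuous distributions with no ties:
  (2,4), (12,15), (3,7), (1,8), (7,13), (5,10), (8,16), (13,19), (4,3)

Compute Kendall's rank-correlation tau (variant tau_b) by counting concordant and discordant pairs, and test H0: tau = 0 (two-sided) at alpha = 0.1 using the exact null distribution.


Step 1: Enumerate the 36 unordered pairs (i,j) with i<j and classify each by sign(x_j-x_i) * sign(y_j-y_i).
  (1,2):dx=+10,dy=+11->C; (1,3):dx=+1,dy=+3->C; (1,4):dx=-1,dy=+4->D; (1,5):dx=+5,dy=+9->C
  (1,6):dx=+3,dy=+6->C; (1,7):dx=+6,dy=+12->C; (1,8):dx=+11,dy=+15->C; (1,9):dx=+2,dy=-1->D
  (2,3):dx=-9,dy=-8->C; (2,4):dx=-11,dy=-7->C; (2,5):dx=-5,dy=-2->C; (2,6):dx=-7,dy=-5->C
  (2,7):dx=-4,dy=+1->D; (2,8):dx=+1,dy=+4->C; (2,9):dx=-8,dy=-12->C; (3,4):dx=-2,dy=+1->D
  (3,5):dx=+4,dy=+6->C; (3,6):dx=+2,dy=+3->C; (3,7):dx=+5,dy=+9->C; (3,8):dx=+10,dy=+12->C
  (3,9):dx=+1,dy=-4->D; (4,5):dx=+6,dy=+5->C; (4,6):dx=+4,dy=+2->C; (4,7):dx=+7,dy=+8->C
  (4,8):dx=+12,dy=+11->C; (4,9):dx=+3,dy=-5->D; (5,6):dx=-2,dy=-3->C; (5,7):dx=+1,dy=+3->C
  (5,8):dx=+6,dy=+6->C; (5,9):dx=-3,dy=-10->C; (6,7):dx=+3,dy=+6->C; (6,8):dx=+8,dy=+9->C
  (6,9):dx=-1,dy=-7->C; (7,8):dx=+5,dy=+3->C; (7,9):dx=-4,dy=-13->C; (8,9):dx=-9,dy=-16->C
Step 2: C = 30, D = 6, total pairs = 36.
Step 3: tau = (C - D)/(n(n-1)/2) = (30 - 6)/36 = 0.666667.
Step 4: Exact two-sided p-value (enumerate n! = 362880 permutations of y under H0): p = 0.012665.
Step 5: alpha = 0.1. reject H0.

tau_b = 0.6667 (C=30, D=6), p = 0.012665, reject H0.


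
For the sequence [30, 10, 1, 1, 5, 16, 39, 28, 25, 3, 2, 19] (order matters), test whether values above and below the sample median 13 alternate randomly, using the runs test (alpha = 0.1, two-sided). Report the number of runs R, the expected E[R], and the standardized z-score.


Step 1: Compute median = 13; label A = above, B = below.
Labels in order: ABBBBAAAABBA  (n_A = 6, n_B = 6)
Step 2: Count runs R = 5.
Step 3: Under H0 (random ordering), E[R] = 2*n_A*n_B/(n_A+n_B) + 1 = 2*6*6/12 + 1 = 7.0000.
        Var[R] = 2*n_A*n_B*(2*n_A*n_B - n_A - n_B) / ((n_A+n_B)^2 * (n_A+n_B-1)) = 4320/1584 = 2.7273.
        SD[R] = 1.6514.
Step 4: Continuity-corrected z = (R + 0.5 - E[R]) / SD[R] = (5 + 0.5 - 7.0000) / 1.6514 = -0.9083.
Step 5: Two-sided p-value via normal approximation = 2*(1 - Phi(|z|)) = 0.363722.
Step 6: alpha = 0.1. fail to reject H0.

R = 5, z = -0.9083, p = 0.363722, fail to reject H0.


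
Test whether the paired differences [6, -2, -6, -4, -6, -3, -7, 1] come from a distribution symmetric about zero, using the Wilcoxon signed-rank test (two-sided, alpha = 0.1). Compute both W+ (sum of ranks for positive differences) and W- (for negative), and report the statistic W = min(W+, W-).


Step 1: Drop any zero differences (none here) and take |d_i|.
|d| = [6, 2, 6, 4, 6, 3, 7, 1]
Step 2: Midrank |d_i| (ties get averaged ranks).
ranks: |6|->6, |2|->2, |6|->6, |4|->4, |6|->6, |3|->3, |7|->8, |1|->1
Step 3: Attach original signs; sum ranks with positive sign and with negative sign.
W+ = 6 + 1 = 7
W- = 2 + 6 + 4 + 6 + 3 + 8 = 29
(Check: W+ + W- = 36 should equal n(n+1)/2 = 36.)
Step 4: Test statistic W = min(W+, W-) = 7.
Step 5: Ties in |d|, so use the tie-corrected normal approximation.
        E[W] = n(n+1)/4 = 8*9/4 = 18.
        Tie groups: |d|=6 (t=3); sum(t^3 - t) = 24.
        Var[W] = n(n+1)(2n+1)/24 - sum(t^3-t)/48 = 1224/24 - 24/48 = 50.5.
        z = (W - E[W]) / sqrt(Var[W]) = (7 - 18) / 7.1063 = -1.5479.
        Two-sided p = 2*Phi(z) = 0.121643.
Step 6: alpha = 0.1. fail to reject H0.

W+ = 7, W- = 29, W = min = 7, p = 0.121643, fail to reject H0.


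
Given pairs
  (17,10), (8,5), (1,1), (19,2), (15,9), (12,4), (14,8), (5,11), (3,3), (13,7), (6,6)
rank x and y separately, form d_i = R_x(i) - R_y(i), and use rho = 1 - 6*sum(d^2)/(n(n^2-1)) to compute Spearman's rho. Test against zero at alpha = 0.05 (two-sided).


Step 1: Rank x and y separately (midranks; no ties here).
rank(x): 17->10, 8->5, 1->1, 19->11, 15->9, 12->6, 14->8, 5->3, 3->2, 13->7, 6->4
rank(y): 10->10, 5->5, 1->1, 2->2, 9->9, 4->4, 8->8, 11->11, 3->3, 7->7, 6->6
Step 2: d_i = R_x(i) - R_y(i); compute d_i^2.
  (10-10)^2=0, (5-5)^2=0, (1-1)^2=0, (11-2)^2=81, (9-9)^2=0, (6-4)^2=4, (8-8)^2=0, (3-11)^2=64, (2-3)^2=1, (7-7)^2=0, (4-6)^2=4
sum(d^2) = 154.
Step 3: rho = 1 - 6*154 / (11*(11^2 - 1)) = 1 - 924/1320 = 0.300000.
Step 4: Under H0, t = rho * sqrt((n-2)/(1-rho^2)) = 0.9435 ~ t(9).
Step 5: Two-sided p-value from the t-distribution with 9 df = 0.370083.
Step 6: alpha = 0.05. fail to reject H0.

rho = 0.3000, p = 0.370083, fail to reject H0 at alpha = 0.05.


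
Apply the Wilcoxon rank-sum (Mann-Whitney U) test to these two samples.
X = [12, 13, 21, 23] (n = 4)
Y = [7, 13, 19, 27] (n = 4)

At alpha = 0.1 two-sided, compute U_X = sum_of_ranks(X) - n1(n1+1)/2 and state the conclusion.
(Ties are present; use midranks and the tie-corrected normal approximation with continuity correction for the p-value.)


Step 1: Combine and sort all 8 observations; assign midranks.
sorted (value, group): (7,Y), (12,X), (13,X), (13,Y), (19,Y), (21,X), (23,X), (27,Y)
ranks: 7->1, 12->2, 13->3.5, 13->3.5, 19->5, 21->6, 23->7, 27->8
Step 2: Rank sum for X: R1 = 2 + 3.5 + 6 + 7 = 18.5.
Step 3: U_X = R1 - n1(n1+1)/2 = 18.5 - 4*5/2 = 18.5 - 10 = 8.5.
       U_Y = n1*n2 - U_X = 16 - 8.5 = 7.5.
Step 4: Ties are present, so use the tie-corrected normal approximation (with continuity correction) for the p-value.
Step 5: p-value = 1.000000; compare to alpha = 0.1. fail to reject H0.

U_X = 8.5, p = 1.000000, fail to reject H0 at alpha = 0.1.


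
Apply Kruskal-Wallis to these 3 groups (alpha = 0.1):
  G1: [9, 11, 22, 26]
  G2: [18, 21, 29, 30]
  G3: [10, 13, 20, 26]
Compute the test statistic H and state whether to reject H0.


Step 1: Combine all N = 12 observations and assign midranks.
sorted (value, group, rank): (9,G1,1), (10,G3,2), (11,G1,3), (13,G3,4), (18,G2,5), (20,G3,6), (21,G2,7), (22,G1,8), (26,G1,9.5), (26,G3,9.5), (29,G2,11), (30,G2,12)
Step 2: Sum ranks within each group.
R_1 = 21.5 (n_1 = 4)
R_2 = 35 (n_2 = 4)
R_3 = 21.5 (n_3 = 4)
Step 3: H = 12/(N(N+1)) * sum(R_i^2/n_i) - 3(N+1)
     = 12/(12*13) * (21.5^2/4 + 35^2/4 + 21.5^2/4) - 3*13
     = 0.076923 * 537.375 - 39
     = 2.336538.
Step 4: Ties present; correction factor C = 1 - 6/(12^3 - 12) = 0.996503. Corrected H = 2.336538 / 0.996503 = 2.344737.
Step 5: Under H0, H ~ chi^2(2); p-value = 0.309633.
Step 6: alpha = 0.1. fail to reject H0.

H = 2.3447, df = 2, p = 0.309633, fail to reject H0.


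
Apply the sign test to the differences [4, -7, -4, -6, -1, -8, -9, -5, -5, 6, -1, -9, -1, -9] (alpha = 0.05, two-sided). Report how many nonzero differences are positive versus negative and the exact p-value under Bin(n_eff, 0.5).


Step 1: Discard zero differences. Original n = 14; n_eff = number of nonzero differences = 14.
Nonzero differences (with sign): +4, -7, -4, -6, -1, -8, -9, -5, -5, +6, -1, -9, -1, -9
Step 2: Count signs: positive = 2, negative = 12.
Step 3: Under H0: P(positive) = 0.5, so the number of positives S ~ Bin(14, 0.5).
Step 4: Two-sided exact p-value = sum of Bin(14,0.5) probabilities at or below the observed probability = 0.012939.
Step 5: alpha = 0.05. reject H0.

n_eff = 14, pos = 2, neg = 12, p = 0.012939, reject H0.


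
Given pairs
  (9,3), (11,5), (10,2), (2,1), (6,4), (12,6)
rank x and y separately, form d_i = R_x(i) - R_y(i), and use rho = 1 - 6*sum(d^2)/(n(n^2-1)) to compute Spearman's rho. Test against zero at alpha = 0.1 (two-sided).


Step 1: Rank x and y separately (midranks; no ties here).
rank(x): 9->3, 11->5, 10->4, 2->1, 6->2, 12->6
rank(y): 3->3, 5->5, 2->2, 1->1, 4->4, 6->6
Step 2: d_i = R_x(i) - R_y(i); compute d_i^2.
  (3-3)^2=0, (5-5)^2=0, (4-2)^2=4, (1-1)^2=0, (2-4)^2=4, (6-6)^2=0
sum(d^2) = 8.
Step 3: rho = 1 - 6*8 / (6*(6^2 - 1)) = 1 - 48/210 = 0.771429.
Step 4: Under H0, t = rho * sqrt((n-2)/(1-rho^2)) = 2.4247 ~ t(4).
Step 5: Two-sided p-value from the t-distribution with 4 df = 0.072397.
Step 6: alpha = 0.1. reject H0.

rho = 0.7714, p = 0.072397, reject H0 at alpha = 0.1.


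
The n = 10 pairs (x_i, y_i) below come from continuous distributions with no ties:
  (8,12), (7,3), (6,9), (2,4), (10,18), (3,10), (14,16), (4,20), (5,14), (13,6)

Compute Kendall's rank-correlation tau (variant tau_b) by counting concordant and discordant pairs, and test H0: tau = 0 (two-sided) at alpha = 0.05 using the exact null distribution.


Step 1: Enumerate the 45 unordered pairs (i,j) with i<j and classify each by sign(x_j-x_i) * sign(y_j-y_i).
  (1,2):dx=-1,dy=-9->C; (1,3):dx=-2,dy=-3->C; (1,4):dx=-6,dy=-8->C; (1,5):dx=+2,dy=+6->C
  (1,6):dx=-5,dy=-2->C; (1,7):dx=+6,dy=+4->C; (1,8):dx=-4,dy=+8->D; (1,9):dx=-3,dy=+2->D
  (1,10):dx=+5,dy=-6->D; (2,3):dx=-1,dy=+6->D; (2,4):dx=-5,dy=+1->D; (2,5):dx=+3,dy=+15->C
  (2,6):dx=-4,dy=+7->D; (2,7):dx=+7,dy=+13->C; (2,8):dx=-3,dy=+17->D; (2,9):dx=-2,dy=+11->D
  (2,10):dx=+6,dy=+3->C; (3,4):dx=-4,dy=-5->C; (3,5):dx=+4,dy=+9->C; (3,6):dx=-3,dy=+1->D
  (3,7):dx=+8,dy=+7->C; (3,8):dx=-2,dy=+11->D; (3,9):dx=-1,dy=+5->D; (3,10):dx=+7,dy=-3->D
  (4,5):dx=+8,dy=+14->C; (4,6):dx=+1,dy=+6->C; (4,7):dx=+12,dy=+12->C; (4,8):dx=+2,dy=+16->C
  (4,9):dx=+3,dy=+10->C; (4,10):dx=+11,dy=+2->C; (5,6):dx=-7,dy=-8->C; (5,7):dx=+4,dy=-2->D
  (5,8):dx=-6,dy=+2->D; (5,9):dx=-5,dy=-4->C; (5,10):dx=+3,dy=-12->D; (6,7):dx=+11,dy=+6->C
  (6,8):dx=+1,dy=+10->C; (6,9):dx=+2,dy=+4->C; (6,10):dx=+10,dy=-4->D; (7,8):dx=-10,dy=+4->D
  (7,9):dx=-9,dy=-2->C; (7,10):dx=-1,dy=-10->C; (8,9):dx=+1,dy=-6->D; (8,10):dx=+9,dy=-14->D
  (9,10):dx=+8,dy=-8->D
Step 2: C = 25, D = 20, total pairs = 45.
Step 3: tau = (C - D)/(n(n-1)/2) = (25 - 20)/45 = 0.111111.
Step 4: Exact two-sided p-value (enumerate n! = 3628800 permutations of y under H0): p = 0.727490.
Step 5: alpha = 0.05. fail to reject H0.

tau_b = 0.1111 (C=25, D=20), p = 0.727490, fail to reject H0.


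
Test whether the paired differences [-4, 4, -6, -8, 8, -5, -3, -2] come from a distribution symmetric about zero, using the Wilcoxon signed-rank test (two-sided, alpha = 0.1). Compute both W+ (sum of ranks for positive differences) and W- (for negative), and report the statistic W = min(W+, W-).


Step 1: Drop any zero differences (none here) and take |d_i|.
|d| = [4, 4, 6, 8, 8, 5, 3, 2]
Step 2: Midrank |d_i| (ties get averaged ranks).
ranks: |4|->3.5, |4|->3.5, |6|->6, |8|->7.5, |8|->7.5, |5|->5, |3|->2, |2|->1
Step 3: Attach original signs; sum ranks with positive sign and with negative sign.
W+ = 3.5 + 7.5 = 11
W- = 3.5 + 6 + 7.5 + 5 + 2 + 1 = 25
(Check: W+ + W- = 36 should equal n(n+1)/2 = 36.)
Step 4: Test statistic W = min(W+, W-) = 11.
Step 5: Ties in |d|, so use the tie-corrected normal approximation.
        E[W] = n(n+1)/4 = 8*9/4 = 18.
        Tie groups: |d|=4 (t=2), |d|=8 (t=2); sum(t^3 - t) = 12.
        Var[W] = n(n+1)(2n+1)/24 - sum(t^3-t)/48 = 1224/24 - 12/48 = 50.75.
        z = (W - E[W]) / sqrt(Var[W]) = (11 - 18) / 7.1239 = -0.9826.
        Two-sided p = 2*Phi(z) = 0.325801.
Step 6: alpha = 0.1. fail to reject H0.

W+ = 11, W- = 25, W = min = 11, p = 0.325801, fail to reject H0.


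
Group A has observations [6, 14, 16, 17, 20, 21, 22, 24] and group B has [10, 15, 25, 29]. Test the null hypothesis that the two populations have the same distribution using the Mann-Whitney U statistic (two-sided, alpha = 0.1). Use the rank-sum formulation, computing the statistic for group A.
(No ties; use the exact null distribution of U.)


Step 1: Combine and sort all 12 observations; assign midranks.
sorted (value, group): (6,X), (10,Y), (14,X), (15,Y), (16,X), (17,X), (20,X), (21,X), (22,X), (24,X), (25,Y), (29,Y)
ranks: 6->1, 10->2, 14->3, 15->4, 16->5, 17->6, 20->7, 21->8, 22->9, 24->10, 25->11, 29->12
Step 2: Rank sum for X: R1 = 1 + 3 + 5 + 6 + 7 + 8 + 9 + 10 = 49.
Step 3: U_X = R1 - n1(n1+1)/2 = 49 - 8*9/2 = 49 - 36 = 13.
       U_Y = n1*n2 - U_X = 32 - 13 = 19.
Step 4: No ties, so the exact null distribution of U (based on enumerating the C(12,8) = 495 equally likely rank assignments) gives the two-sided p-value.
Step 5: p-value = 0.682828; compare to alpha = 0.1. fail to reject H0.

U_X = 13, p = 0.682828, fail to reject H0 at alpha = 0.1.
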